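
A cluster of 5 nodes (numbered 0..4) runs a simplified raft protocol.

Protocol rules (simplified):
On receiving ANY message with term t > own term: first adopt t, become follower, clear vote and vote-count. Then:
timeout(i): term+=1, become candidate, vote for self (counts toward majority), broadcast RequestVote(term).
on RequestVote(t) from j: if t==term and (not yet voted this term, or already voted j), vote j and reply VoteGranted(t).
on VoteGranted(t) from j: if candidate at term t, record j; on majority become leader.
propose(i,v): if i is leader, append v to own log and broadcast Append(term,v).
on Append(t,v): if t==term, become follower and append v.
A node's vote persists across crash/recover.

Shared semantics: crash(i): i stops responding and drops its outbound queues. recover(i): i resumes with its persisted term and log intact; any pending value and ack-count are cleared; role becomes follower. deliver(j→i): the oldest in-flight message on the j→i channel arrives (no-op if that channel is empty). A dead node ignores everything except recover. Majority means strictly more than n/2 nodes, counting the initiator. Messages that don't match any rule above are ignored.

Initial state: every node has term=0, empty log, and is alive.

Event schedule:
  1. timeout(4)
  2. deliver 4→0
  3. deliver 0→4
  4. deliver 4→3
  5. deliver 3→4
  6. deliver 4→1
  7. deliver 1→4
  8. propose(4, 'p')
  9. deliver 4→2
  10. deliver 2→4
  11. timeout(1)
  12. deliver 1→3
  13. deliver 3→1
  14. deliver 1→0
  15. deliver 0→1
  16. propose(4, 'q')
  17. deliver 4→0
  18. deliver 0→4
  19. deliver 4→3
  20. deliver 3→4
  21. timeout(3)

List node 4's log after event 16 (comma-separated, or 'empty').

[1] timeout(4) → N4(cand t1 [-])
[2] deliver 4→0 → N0(foll t1 [-])
[3] deliver 0→4 → ∅
[4] deliver 4→3 → N3(foll t1 [-])
[5] deliver 3→4 → N4(lead t1 [-])
[6] deliver 4→1 → N1(foll t1 [-])
[7] deliver 1→4 → ∅
[8] propose(4,'p') → N4(lead t1 [p])
[9] deliver 4→2 → N2(foll t1 [-])
[10] deliver 2→4 → ∅
[11] timeout(1) → N1(cand t2 [-])
[12] deliver 1→3 → N3(foll t2 [-])
[13] deliver 3→1 → ∅
[14] deliver 1→0 → N0(foll t2 [-])
[15] deliver 0→1 → N1(lead t2 [-])
[16] propose(4,'q') → N4(lead t1 [p,q])

p,q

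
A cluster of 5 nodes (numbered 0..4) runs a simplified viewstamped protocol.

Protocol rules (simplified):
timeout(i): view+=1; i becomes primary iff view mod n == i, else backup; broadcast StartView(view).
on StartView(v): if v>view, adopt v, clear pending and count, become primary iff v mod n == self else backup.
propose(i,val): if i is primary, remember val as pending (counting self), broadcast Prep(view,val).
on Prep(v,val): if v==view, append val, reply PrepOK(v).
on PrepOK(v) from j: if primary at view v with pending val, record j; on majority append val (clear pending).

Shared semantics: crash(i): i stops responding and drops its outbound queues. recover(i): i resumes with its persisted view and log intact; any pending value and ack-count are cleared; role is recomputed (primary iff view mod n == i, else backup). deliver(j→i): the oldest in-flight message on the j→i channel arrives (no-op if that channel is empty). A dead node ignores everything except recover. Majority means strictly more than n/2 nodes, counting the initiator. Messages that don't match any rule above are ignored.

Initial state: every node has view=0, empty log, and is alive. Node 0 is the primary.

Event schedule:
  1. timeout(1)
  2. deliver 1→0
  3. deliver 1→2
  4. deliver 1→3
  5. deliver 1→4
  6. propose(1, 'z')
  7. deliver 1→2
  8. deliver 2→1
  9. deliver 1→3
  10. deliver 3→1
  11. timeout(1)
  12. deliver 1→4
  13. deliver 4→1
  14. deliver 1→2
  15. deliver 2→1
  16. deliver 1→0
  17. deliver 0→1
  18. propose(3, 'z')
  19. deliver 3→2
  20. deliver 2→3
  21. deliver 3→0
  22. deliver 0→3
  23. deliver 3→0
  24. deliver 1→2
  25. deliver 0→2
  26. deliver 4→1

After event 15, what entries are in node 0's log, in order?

after 1 — timeout(1): n1:prim/v1/[-]
after 2 — deliver 1→0: n0:back/v1/[-]
after 3 — deliver 1→2: n2:back/v1/[-]
after 4 — deliver 1→3: n3:back/v1/[-]
after 5 — deliver 1→4: n4:back/v1/[-]
after 6 — propose(1,'z'): ·
after 7 — deliver 1→2: n2:back/v1/[z]
after 8 — deliver 2→1: ·
after 9 — deliver 1→3: n3:back/v1/[z]
after 10 — deliver 3→1: n1:prim/v1/[z]
after 11 — timeout(1): n1:back/v2/[z]
after 12 — deliver 1→4: n4:back/v1/[z]
after 13 — deliver 4→1: ·
after 14 — deliver 1→2: n2:prim/v2/[z]
after 15 — deliver 2→1: ·

empty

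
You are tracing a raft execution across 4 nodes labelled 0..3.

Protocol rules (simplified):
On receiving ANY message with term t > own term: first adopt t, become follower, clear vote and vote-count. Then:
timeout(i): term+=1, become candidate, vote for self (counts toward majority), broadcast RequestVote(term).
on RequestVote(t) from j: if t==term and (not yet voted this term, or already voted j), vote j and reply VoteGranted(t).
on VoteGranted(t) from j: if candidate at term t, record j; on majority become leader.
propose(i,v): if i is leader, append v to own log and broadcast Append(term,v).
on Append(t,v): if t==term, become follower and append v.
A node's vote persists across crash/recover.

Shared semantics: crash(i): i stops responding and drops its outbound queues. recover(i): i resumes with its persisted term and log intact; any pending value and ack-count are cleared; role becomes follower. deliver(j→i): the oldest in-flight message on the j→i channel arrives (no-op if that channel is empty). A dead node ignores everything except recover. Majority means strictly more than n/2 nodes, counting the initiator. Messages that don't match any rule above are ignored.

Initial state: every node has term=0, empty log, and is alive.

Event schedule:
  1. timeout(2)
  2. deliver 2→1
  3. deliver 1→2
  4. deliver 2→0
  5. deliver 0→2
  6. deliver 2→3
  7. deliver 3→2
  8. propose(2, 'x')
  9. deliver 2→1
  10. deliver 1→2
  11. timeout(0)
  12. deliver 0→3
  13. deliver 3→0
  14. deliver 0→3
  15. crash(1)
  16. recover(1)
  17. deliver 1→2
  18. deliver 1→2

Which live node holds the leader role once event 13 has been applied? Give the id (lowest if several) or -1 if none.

after 1 — timeout(2): n2:cand/t1/[-]
after 2 — deliver 2→1: n1:foll/t1/[-]
after 3 — deliver 1→2: ·
after 4 — deliver 2→0: n0:foll/t1/[-]
after 5 — deliver 0→2: n2:lead/t1/[-]
after 6 — deliver 2→3: n3:foll/t1/[-]
after 7 — deliver 3→2: ·
after 8 — propose(2,'x'): n2:lead/t1/[x]
after 9 — deliver 2→1: n1:foll/t1/[x]
after 10 — deliver 1→2: ·
after 11 — timeout(0): n0:cand/t2/[-]
after 12 — deliver 0→3: n3:foll/t2/[-]
after 13 — deliver 3→0: ·

2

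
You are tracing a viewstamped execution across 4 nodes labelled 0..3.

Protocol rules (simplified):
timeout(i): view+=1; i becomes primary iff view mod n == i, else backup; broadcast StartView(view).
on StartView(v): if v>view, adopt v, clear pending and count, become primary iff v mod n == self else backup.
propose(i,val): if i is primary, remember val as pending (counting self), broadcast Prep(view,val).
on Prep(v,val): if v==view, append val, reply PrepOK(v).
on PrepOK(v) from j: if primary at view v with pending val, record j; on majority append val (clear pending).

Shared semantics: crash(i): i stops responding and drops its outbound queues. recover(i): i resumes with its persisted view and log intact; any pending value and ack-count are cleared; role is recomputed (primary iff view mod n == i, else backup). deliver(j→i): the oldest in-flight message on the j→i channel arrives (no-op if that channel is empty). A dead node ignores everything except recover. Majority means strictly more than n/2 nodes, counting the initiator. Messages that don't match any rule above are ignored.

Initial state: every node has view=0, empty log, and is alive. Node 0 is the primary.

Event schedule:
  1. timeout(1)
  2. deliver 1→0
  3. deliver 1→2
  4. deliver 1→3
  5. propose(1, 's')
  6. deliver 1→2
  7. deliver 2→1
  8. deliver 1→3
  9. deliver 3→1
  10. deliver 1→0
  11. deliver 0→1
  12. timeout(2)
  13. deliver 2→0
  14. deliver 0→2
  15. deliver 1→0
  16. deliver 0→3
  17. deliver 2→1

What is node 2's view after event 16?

2

[1] timeout(1) → N1(prim v1 [-])
[2] deliver 1→0 → N0(back v1 [-])
[3] deliver 1→2 → N2(back v1 [-])
[4] deliver 1→3 → N3(back v1 [-])
[5] propose(1,'s') → ∅
[6] deliver 1→2 → N2(back v1 [s])
[7] deliver 2→1 → ∅
[8] deliver 1→3 → N3(back v1 [s])
[9] deliver 3→1 → N1(prim v1 [s])
[10] deliver 1→0 → N0(back v1 [s])
[11] deliver 0→1 → ∅
[12] timeout(2) → N2(prim v2 [s])
[13] deliver 2→0 → N0(back v2 [s])
[14] deliver 0→2 → ∅
[15] deliver 1→0 → ∅
[16] deliver 0→3 → ∅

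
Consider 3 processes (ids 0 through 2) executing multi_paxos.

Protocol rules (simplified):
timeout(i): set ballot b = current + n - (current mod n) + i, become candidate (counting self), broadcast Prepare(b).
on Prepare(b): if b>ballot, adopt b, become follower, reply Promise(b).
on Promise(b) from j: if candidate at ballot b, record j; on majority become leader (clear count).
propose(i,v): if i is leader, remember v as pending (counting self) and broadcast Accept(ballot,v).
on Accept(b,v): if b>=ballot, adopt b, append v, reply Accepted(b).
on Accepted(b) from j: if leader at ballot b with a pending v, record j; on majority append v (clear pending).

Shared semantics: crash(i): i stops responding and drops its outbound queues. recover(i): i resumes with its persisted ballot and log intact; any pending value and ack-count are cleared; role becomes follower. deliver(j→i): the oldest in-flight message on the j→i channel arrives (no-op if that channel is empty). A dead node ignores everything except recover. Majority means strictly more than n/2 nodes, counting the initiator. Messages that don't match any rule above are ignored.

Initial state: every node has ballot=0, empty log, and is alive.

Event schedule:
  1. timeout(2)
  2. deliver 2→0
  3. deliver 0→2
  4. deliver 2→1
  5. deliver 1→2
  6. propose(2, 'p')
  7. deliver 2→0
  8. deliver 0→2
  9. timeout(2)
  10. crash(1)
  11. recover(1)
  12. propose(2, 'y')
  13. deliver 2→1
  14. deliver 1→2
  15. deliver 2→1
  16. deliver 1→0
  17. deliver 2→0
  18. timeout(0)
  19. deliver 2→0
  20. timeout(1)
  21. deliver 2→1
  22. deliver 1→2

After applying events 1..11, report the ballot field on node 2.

1. timeout(2):  <2:cand b5 ->
2. deliver 2→0:  <0:foll b5 ->
3. deliver 0→2:  <2:lead b5 ->
4. deliver 2→1:  <1:foll b5 ->
5. deliver 1→2:  nop
6. propose(2,'p'):  nop
7. deliver 2→0:  <0:foll b5 p>
8. deliver 0→2:  <2:lead b5 p>
9. timeout(2):  <2:cand b8 p>
10. crash(1):  <1:✗foll b5 ->
11. recover(1):  <1:foll b5 ->

8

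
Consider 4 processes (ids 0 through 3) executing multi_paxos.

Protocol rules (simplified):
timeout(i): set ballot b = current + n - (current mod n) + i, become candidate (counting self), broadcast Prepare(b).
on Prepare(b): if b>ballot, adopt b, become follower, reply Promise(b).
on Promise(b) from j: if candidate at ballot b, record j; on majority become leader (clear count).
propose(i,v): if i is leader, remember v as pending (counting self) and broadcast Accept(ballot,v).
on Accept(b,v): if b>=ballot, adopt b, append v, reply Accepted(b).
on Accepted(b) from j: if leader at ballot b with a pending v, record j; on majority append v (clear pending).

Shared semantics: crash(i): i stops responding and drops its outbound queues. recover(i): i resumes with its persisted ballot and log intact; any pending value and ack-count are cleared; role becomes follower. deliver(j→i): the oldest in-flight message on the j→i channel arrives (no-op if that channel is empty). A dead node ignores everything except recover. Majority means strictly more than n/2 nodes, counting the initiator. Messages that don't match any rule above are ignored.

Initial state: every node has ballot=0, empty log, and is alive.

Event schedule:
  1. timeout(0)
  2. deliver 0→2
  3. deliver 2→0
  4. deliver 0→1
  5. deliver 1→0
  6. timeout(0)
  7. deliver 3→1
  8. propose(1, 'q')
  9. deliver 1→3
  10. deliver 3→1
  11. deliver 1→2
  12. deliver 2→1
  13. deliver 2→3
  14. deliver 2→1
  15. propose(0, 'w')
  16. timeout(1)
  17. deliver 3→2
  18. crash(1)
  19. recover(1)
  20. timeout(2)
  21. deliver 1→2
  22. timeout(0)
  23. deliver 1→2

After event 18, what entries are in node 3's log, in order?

[1] timeout(0) → N0(cand b4 [-])
[2] deliver 0→2 → N2(foll b4 [-])
[3] deliver 2→0 → ∅
[4] deliver 0→1 → N1(foll b4 [-])
[5] deliver 1→0 → N0(lead b4 [-])
[6] timeout(0) → N0(cand b8 [-])
[7] deliver 3→1 → ∅
[8] propose(1,'q') → ∅
[9] deliver 1→3 → ∅
[10] deliver 3→1 → ∅
[11] deliver 1→2 → ∅
[12] deliver 2→1 → ∅
[13] deliver 2→3 → ∅
[14] deliver 2→1 → ∅
[15] propose(0,'w') → ∅
[16] timeout(1) → N1(cand b9 [-])
[17] deliver 3→2 → ∅
[18] crash(1) → N1(✗cand b9 [-])

empty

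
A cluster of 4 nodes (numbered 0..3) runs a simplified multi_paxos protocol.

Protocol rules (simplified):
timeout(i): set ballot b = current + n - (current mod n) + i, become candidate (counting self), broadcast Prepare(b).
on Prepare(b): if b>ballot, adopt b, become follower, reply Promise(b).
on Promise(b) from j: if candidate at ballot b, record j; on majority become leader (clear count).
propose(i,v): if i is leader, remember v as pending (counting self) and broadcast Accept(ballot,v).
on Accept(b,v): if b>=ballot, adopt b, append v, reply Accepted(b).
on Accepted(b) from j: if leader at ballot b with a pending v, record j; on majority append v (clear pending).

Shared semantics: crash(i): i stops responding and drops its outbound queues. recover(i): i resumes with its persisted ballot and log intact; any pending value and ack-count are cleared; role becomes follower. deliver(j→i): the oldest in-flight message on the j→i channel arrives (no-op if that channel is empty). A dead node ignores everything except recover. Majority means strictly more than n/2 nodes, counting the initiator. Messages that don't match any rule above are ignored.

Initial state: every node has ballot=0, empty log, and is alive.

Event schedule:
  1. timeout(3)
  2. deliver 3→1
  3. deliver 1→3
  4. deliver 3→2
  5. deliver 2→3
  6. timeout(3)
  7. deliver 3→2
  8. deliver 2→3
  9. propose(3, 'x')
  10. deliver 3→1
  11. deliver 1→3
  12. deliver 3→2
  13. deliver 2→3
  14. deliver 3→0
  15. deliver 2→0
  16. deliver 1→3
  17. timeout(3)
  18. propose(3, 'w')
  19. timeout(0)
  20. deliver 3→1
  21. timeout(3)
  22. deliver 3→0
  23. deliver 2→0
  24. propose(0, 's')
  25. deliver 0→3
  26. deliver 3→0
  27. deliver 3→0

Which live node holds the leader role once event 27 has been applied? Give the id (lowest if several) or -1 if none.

1. timeout(3):  <3:cand b7 ->
2. deliver 3→1:  <1:foll b7 ->
3. deliver 1→3:  nop
4. deliver 3→2:  <2:foll b7 ->
5. deliver 2→3:  <3:lead b7 ->
6. timeout(3):  <3:cand b11 ->
7. deliver 3→2:  <2:foll b11 ->
8. deliver 2→3:  nop
9. propose(3,'x'):  nop
10. deliver 3→1:  <1:foll b11 ->
11. deliver 1→3:  <3:lead b11 ->
12. deliver 3→2:  nop
13. deliver 2→3:  nop
14. deliver 3→0:  <0:foll b7 ->
15. deliver 2→0:  nop
16. deliver 1→3:  nop
17. timeout(3):  <3:cand b15 ->
18. propose(3,'w'):  nop
19. timeout(0):  <0:cand b8 ->
20. deliver 3→1:  <1:foll b15 ->
21. timeout(3):  <3:cand b19 ->
22. deliver 3→0:  <0:foll b11 ->
23. deliver 2→0:  nop
24. propose(0,'s'):  nop
25. deliver 0→3:  nop
26. deliver 3→0:  <0:foll b15 ->
27. deliver 3→0:  <0:foll b19 ->

-1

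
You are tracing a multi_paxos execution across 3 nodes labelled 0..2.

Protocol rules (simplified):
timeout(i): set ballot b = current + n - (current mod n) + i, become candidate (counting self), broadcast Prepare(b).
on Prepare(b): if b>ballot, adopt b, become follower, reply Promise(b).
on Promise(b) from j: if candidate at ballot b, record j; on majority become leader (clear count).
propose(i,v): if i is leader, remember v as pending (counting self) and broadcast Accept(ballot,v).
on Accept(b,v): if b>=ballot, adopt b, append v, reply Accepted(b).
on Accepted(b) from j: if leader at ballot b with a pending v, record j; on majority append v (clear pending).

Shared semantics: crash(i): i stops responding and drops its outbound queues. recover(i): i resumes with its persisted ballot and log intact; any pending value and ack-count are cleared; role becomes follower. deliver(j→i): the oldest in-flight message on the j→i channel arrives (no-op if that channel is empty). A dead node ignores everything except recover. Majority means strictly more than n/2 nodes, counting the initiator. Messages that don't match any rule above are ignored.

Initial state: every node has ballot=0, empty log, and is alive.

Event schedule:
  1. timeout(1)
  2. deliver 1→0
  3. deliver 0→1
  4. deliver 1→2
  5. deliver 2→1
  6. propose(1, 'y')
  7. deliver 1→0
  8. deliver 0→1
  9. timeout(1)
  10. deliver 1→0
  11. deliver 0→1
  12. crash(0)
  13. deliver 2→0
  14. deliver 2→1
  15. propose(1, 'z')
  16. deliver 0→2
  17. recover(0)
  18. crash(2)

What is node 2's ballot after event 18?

1. timeout(1):  <1:cand b4 ->
2. deliver 1→0:  <0:foll b4 ->
3. deliver 0→1:  <1:lead b4 ->
4. deliver 1→2:  <2:foll b4 ->
5. deliver 2→1:  nop
6. propose(1,'y'):  nop
7. deliver 1→0:  <0:foll b4 y>
8. deliver 0→1:  <1:lead b4 y>
9. timeout(1):  <1:cand b7 y>
10. deliver 1→0:  <0:foll b7 y>
11. deliver 0→1:  <1:lead b7 y>
12. crash(0):  <0:✗foll b7 y>
13. deliver 2→0:  nop
14. deliver 2→1:  nop
15. propose(1,'z'):  nop
16. deliver 0→2:  nop
17. recover(0):  <0:foll b7 y>
18. crash(2):  <2:✗foll b4 ->

4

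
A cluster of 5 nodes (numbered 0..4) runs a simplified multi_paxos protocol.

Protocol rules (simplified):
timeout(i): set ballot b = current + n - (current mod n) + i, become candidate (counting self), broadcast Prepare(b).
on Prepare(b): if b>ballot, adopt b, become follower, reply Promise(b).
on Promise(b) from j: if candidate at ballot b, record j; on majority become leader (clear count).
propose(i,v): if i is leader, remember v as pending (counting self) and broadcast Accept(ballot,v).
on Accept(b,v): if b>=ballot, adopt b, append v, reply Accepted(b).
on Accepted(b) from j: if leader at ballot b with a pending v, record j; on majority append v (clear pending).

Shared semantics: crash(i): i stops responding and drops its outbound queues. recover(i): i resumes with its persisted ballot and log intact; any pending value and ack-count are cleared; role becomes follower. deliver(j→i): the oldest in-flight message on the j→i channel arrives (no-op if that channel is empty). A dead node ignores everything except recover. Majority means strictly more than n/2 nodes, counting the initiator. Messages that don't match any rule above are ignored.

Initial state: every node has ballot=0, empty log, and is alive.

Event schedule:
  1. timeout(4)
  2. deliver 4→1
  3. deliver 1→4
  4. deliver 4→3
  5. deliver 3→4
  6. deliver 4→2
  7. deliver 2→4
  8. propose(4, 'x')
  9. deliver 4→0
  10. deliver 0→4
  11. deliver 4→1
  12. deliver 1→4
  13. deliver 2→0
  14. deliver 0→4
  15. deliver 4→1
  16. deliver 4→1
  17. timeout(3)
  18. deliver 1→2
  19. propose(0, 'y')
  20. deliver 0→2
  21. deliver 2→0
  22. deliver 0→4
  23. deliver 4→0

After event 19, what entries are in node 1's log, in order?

1. timeout(4):  <4:cand b9 ->
2. deliver 4→1:  <1:foll b9 ->
3. deliver 1→4:  nop
4. deliver 4→3:  <3:foll b9 ->
5. deliver 3→4:  <4:lead b9 ->
6. deliver 4→2:  <2:foll b9 ->
7. deliver 2→4:  nop
8. propose(4,'x'):  nop
9. deliver 4→0:  <0:foll b9 ->
10. deliver 0→4:  nop
11. deliver 4→1:  <1:foll b9 x>
12. deliver 1→4:  nop
13. deliver 2→0:  nop
14. deliver 0→4:  nop
15. deliver 4→1:  nop
16. deliver 4→1:  nop
17. timeout(3):  <3:cand b13 ->
18. deliver 1→2:  nop
19. propose(0,'y'):  nop

x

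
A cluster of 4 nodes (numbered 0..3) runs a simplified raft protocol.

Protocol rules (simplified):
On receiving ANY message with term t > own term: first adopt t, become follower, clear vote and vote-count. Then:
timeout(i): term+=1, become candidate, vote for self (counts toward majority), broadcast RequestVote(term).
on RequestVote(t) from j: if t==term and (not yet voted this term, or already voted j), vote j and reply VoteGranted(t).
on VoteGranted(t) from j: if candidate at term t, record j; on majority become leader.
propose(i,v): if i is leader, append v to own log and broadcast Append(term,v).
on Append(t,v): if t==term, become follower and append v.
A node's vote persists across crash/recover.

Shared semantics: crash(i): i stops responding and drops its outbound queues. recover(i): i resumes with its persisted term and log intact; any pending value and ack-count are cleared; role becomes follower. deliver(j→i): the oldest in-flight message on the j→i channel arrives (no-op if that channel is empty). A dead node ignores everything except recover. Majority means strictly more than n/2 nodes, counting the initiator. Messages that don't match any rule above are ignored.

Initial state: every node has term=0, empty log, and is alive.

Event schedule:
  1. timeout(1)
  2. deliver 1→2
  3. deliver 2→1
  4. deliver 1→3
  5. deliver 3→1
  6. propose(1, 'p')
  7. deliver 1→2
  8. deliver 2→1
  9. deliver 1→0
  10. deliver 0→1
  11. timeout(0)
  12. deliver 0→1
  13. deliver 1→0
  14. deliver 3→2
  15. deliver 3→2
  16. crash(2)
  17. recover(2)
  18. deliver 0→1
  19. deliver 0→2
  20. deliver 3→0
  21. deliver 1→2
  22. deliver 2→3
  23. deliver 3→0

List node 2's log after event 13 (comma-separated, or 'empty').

after 1 — timeout(1): n1:cand/t1/[-]
after 2 — deliver 1→2: n2:foll/t1/[-]
after 3 — deliver 2→1: ·
after 4 — deliver 1→3: n3:foll/t1/[-]
after 5 — deliver 3→1: n1:lead/t1/[-]
after 6 — propose(1,'p'): n1:lead/t1/[p]
after 7 — deliver 1→2: n2:foll/t1/[p]
after 8 — deliver 2→1: ·
after 9 — deliver 1→0: n0:foll/t1/[-]
after 10 — deliver 0→1: ·
after 11 — timeout(0): n0:cand/t2/[-]
after 12 — deliver 0→1: n1:foll/t2/[p]
after 13 — deliver 1→0: ·

p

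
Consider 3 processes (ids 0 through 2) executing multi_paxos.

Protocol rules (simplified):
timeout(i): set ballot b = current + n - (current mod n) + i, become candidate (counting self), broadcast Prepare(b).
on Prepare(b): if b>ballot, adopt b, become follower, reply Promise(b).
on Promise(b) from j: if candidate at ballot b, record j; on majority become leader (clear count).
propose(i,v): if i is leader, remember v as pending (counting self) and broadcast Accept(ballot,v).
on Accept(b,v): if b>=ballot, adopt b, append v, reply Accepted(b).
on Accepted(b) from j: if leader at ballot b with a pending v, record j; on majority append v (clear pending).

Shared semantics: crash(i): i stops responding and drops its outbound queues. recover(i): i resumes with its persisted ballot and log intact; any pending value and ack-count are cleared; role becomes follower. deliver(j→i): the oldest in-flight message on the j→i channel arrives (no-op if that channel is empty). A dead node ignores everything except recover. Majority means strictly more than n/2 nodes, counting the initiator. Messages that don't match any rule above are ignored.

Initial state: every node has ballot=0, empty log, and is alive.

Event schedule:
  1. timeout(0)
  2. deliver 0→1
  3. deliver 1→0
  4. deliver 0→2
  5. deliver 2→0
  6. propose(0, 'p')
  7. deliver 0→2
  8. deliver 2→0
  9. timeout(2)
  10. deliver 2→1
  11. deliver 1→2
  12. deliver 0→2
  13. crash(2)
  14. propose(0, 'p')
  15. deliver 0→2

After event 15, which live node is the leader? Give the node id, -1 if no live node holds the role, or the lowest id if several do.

1. timeout(0):  <0:cand b3 ->
2. deliver 0→1:  <1:foll b3 ->
3. deliver 1→0:  <0:lead b3 ->
4. deliver 0→2:  <2:foll b3 ->
5. deliver 2→0:  nop
6. propose(0,'p'):  nop
7. deliver 0→2:  <2:foll b3 p>
8. deliver 2→0:  <0:lead b3 p>
9. timeout(2):  <2:cand b8 p>
10. deliver 2→1:  <1:foll b8 ->
11. deliver 1→2:  <2:lead b8 p>
12. deliver 0→2:  nop
13. crash(2):  <2:✗lead b8 p>
14. propose(0,'p'):  nop
15. deliver 0→2:  nop

0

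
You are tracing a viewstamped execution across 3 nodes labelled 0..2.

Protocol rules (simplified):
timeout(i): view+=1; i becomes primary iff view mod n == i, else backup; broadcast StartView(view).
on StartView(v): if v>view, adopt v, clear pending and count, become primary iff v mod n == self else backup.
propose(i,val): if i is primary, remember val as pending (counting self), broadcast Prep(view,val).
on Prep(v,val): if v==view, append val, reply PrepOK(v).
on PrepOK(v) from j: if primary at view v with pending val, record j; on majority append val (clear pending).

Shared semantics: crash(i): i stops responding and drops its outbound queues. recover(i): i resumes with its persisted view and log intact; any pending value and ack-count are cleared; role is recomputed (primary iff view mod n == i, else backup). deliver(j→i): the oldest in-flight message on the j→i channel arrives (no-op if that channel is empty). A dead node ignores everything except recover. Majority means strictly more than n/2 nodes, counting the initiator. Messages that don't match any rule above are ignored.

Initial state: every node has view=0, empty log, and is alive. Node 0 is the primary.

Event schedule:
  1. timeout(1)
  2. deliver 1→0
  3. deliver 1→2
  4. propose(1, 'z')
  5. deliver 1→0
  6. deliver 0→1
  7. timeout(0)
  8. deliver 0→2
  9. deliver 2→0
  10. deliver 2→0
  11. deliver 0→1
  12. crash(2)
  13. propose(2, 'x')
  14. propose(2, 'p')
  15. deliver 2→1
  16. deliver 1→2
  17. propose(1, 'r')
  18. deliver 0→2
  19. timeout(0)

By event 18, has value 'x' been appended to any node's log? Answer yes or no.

no

1. timeout(1):  <1:prim v1 ->
2. deliver 1→0:  <0:back v1 ->
3. deliver 1→2:  <2:back v1 ->
4. propose(1,'z'):  nop
5. deliver 1→0:  <0:back v1 z>
6. deliver 0→1:  <1:prim v1 z>
7. timeout(0):  <0:back v2 z>
8. deliver 0→2:  <2:prim v2 ->
9. deliver 2→0:  nop
10. deliver 2→0:  nop
11. deliver 0→1:  <1:back v2 z>
12. crash(2):  <2:✗prim v2 ->
13. propose(2,'x'):  nop
14. propose(2,'p'):  nop
15. deliver 2→1:  nop
16. deliver 1→2:  nop
17. propose(1,'r'):  nop
18. deliver 0→2:  nop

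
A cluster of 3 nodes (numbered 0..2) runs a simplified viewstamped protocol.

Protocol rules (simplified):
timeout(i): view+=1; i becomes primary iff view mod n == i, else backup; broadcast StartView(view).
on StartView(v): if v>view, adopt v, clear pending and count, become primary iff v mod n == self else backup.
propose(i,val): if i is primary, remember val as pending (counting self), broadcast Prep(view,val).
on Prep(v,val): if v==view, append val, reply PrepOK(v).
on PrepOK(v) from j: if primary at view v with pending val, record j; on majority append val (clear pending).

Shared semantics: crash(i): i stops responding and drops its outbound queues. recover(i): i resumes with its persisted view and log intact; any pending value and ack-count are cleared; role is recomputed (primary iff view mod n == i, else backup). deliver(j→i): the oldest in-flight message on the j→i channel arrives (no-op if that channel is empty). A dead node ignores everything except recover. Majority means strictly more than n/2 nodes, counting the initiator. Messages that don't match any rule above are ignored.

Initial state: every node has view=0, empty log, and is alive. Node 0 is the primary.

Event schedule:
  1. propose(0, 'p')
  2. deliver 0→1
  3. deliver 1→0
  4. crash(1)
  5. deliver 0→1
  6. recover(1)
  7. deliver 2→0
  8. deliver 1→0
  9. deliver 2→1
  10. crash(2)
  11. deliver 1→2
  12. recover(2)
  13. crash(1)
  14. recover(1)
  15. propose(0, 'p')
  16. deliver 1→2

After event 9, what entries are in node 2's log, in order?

empty

[1] propose(0,'p') → ∅
[2] deliver 0→1 → N1(back v0 [p])
[3] deliver 1→0 → N0(prim v0 [p])
[4] crash(1) → N1(✗back v0 [p])
[5] deliver 0→1 → ∅
[6] recover(1) → N1(back v0 [p])
[7] deliver 2→0 → ∅
[8] deliver 1→0 → ∅
[9] deliver 2→1 → ∅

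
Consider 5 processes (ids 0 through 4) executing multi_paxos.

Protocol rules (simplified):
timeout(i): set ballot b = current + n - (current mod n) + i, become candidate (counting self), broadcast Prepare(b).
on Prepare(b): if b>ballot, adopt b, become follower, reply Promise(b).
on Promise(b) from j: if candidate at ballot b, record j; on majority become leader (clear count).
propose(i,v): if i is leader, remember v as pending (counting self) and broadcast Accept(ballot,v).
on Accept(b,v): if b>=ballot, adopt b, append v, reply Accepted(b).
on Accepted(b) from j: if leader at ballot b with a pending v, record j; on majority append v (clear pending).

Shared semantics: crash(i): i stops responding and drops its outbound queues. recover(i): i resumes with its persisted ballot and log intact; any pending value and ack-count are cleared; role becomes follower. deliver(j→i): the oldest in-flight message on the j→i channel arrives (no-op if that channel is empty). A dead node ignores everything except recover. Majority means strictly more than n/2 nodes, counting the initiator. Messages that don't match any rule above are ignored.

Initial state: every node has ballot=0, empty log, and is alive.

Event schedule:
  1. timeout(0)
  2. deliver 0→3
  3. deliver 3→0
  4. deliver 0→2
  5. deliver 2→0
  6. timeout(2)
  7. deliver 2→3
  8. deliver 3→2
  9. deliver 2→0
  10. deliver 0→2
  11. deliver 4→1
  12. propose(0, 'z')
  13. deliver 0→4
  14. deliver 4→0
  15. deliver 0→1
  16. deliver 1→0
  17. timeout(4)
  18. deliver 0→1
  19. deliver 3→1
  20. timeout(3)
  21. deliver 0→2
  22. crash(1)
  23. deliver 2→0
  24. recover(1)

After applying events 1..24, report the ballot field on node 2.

12

after 1 — timeout(0): n0:cand/b5/[-]
after 2 — deliver 0→3: n3:foll/b5/[-]
after 3 — deliver 3→0: ·
after 4 — deliver 0→2: n2:foll/b5/[-]
after 5 — deliver 2→0: n0:lead/b5/[-]
after 6 — timeout(2): n2:cand/b12/[-]
after 7 — deliver 2→3: n3:foll/b12/[-]
after 8 — deliver 3→2: ·
after 9 — deliver 2→0: n0:foll/b12/[-]
after 10 — deliver 0→2: n2:lead/b12/[-]
after 11 — deliver 4→1: ·
after 12 — propose(0,'z'): ·
after 13 — deliver 0→4: n4:foll/b5/[-]
after 14 — deliver 4→0: ·
after 15 — deliver 0→1: n1:foll/b5/[-]
after 16 — deliver 1→0: ·
after 17 — timeout(4): n4:cand/b14/[-]
after 18 — deliver 0→1: ·
after 19 — deliver 3→1: ·
after 20 — timeout(3): n3:cand/b18/[-]
after 21 — deliver 0→2: ·
after 22 — crash(1): n1:✗foll/b5/[-]
after 23 — deliver 2→0: ·
after 24 — recover(1): n1:foll/b5/[-]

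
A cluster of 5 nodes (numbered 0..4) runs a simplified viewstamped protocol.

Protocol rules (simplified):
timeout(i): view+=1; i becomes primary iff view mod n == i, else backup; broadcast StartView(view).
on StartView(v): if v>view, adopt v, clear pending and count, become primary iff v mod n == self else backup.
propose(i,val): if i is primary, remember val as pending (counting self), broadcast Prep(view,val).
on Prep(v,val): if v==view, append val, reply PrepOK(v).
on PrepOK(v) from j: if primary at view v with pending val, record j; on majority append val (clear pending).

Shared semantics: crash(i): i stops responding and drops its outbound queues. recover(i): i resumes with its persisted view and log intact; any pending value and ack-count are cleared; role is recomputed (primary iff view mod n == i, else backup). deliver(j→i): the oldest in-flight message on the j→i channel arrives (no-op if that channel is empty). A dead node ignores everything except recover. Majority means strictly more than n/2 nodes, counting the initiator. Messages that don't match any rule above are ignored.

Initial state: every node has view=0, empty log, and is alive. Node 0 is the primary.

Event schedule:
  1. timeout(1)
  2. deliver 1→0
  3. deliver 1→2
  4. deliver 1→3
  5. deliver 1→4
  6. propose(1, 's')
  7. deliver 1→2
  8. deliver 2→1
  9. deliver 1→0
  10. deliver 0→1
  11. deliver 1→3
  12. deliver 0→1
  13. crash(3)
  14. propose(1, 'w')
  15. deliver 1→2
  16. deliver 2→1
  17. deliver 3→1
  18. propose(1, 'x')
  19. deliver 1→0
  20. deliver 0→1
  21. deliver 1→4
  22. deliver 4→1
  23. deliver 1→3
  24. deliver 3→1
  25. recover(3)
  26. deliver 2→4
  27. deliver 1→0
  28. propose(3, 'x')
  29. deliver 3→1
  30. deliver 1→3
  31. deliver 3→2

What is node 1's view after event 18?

1. timeout(1):  <1:prim v1 ->
2. deliver 1→0:  <0:back v1 ->
3. deliver 1→2:  <2:back v1 ->
4. deliver 1→3:  <3:back v1 ->
5. deliver 1→4:  <4:back v1 ->
6. propose(1,'s'):  nop
7. deliver 1→2:  <2:back v1 s>
8. deliver 2→1:  nop
9. deliver 1→0:  <0:back v1 s>
10. deliver 0→1:  <1:prim v1 s>
11. deliver 1→3:  <3:back v1 s>
12. deliver 0→1:  nop
13. crash(3):  <3:✗back v1 s>
14. propose(1,'w'):  nop
15. deliver 1→2:  <2:back v1 s,w>
16. deliver 2→1:  nop
17. deliver 3→1:  nop
18. propose(1,'x'):  nop

1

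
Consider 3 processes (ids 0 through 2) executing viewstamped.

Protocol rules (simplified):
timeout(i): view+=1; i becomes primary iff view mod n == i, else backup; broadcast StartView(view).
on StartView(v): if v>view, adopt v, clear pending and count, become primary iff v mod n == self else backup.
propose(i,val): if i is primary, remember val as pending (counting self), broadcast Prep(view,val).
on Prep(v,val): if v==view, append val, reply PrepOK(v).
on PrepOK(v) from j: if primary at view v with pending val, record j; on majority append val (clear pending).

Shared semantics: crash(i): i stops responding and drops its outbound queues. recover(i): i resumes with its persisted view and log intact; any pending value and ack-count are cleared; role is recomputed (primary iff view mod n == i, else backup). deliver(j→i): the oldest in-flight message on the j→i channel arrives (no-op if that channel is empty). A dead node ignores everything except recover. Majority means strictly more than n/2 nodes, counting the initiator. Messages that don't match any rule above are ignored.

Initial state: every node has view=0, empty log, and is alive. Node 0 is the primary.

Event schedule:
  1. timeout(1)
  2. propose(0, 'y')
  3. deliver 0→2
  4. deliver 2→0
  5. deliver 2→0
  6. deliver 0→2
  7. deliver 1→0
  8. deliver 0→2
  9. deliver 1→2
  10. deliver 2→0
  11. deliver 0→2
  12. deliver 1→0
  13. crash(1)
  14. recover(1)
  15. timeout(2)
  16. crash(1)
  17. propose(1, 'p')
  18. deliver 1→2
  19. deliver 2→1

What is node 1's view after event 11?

1

[1] timeout(1) → N1(prim v1 [-])
[2] propose(0,'y') → ∅
[3] deliver 0→2 → N2(back v0 [y])
[4] deliver 2→0 → N0(prim v0 [y])
[5] deliver 2→0 → ∅
[6] deliver 0→2 → ∅
[7] deliver 1→0 → N0(back v1 [y])
[8] deliver 0→2 → ∅
[9] deliver 1→2 → N2(back v1 [y])
[10] deliver 2→0 → ∅
[11] deliver 0→2 → ∅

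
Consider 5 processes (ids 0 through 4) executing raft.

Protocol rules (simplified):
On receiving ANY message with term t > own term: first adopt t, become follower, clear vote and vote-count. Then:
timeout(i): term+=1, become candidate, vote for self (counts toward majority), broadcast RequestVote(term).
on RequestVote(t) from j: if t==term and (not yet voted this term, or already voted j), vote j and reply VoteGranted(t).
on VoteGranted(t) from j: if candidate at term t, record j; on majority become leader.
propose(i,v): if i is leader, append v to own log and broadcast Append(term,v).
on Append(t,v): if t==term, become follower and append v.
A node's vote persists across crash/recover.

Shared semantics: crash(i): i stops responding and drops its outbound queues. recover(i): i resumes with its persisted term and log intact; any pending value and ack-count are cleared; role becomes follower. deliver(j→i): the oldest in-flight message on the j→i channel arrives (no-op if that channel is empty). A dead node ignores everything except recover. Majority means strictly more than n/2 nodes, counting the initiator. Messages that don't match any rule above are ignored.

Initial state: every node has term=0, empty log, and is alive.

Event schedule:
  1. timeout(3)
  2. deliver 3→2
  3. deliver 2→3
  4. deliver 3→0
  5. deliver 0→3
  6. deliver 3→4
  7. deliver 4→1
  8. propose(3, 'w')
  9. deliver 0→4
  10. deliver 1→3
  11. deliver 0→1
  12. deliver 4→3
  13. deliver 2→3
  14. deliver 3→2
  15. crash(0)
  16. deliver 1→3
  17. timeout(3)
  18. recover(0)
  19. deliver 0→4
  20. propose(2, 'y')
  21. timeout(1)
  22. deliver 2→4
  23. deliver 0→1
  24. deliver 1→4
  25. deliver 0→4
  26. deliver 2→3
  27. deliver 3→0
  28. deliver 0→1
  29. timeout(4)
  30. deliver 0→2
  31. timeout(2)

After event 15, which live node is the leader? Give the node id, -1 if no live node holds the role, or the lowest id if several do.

[1] timeout(3) → N3(cand t1 [-])
[2] deliver 3→2 → N2(foll t1 [-])
[3] deliver 2→3 → ∅
[4] deliver 3→0 → N0(foll t1 [-])
[5] deliver 0→3 → N3(lead t1 [-])
[6] deliver 3→4 → N4(foll t1 [-])
[7] deliver 4→1 → ∅
[8] propose(3,'w') → N3(lead t1 [w])
[9] deliver 0→4 → ∅
[10] deliver 1→3 → ∅
[11] deliver 0→1 → ∅
[12] deliver 4→3 → ∅
[13] deliver 2→3 → ∅
[14] deliver 3→2 → N2(foll t1 [w])
[15] crash(0) → N0(✗foll t1 [-])

3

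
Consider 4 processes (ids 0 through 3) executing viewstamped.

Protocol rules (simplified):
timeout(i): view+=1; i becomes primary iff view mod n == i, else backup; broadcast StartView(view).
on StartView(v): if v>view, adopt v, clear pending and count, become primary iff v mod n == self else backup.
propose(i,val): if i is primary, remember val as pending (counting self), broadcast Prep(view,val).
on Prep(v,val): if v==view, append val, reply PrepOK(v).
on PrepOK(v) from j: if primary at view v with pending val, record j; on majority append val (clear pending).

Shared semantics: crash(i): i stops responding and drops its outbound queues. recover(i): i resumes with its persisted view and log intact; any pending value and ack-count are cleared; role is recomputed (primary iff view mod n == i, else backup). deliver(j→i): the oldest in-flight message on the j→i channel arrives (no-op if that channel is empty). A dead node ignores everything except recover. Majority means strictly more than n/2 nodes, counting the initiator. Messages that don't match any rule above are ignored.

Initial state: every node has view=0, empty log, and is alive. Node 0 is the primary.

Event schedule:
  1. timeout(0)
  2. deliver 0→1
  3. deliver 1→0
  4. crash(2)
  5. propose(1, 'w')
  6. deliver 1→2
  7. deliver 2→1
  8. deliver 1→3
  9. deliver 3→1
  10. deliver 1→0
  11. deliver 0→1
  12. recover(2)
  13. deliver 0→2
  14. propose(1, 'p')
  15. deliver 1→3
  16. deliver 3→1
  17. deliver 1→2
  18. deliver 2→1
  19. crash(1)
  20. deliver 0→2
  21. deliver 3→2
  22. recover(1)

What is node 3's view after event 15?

after 1 — timeout(0): n0:back/v1/[-]
after 2 — deliver 0→1: n1:prim/v1/[-]
after 3 — deliver 1→0: ·
after 4 — crash(2): n2:✗back/v0/[-]
after 5 — propose(1,'w'): ·
after 6 — deliver 1→2: ·
after 7 — deliver 2→1: ·
after 8 — deliver 1→3: ·
after 9 — deliver 3→1: ·
after 10 — deliver 1→0: n0:back/v1/[w]
after 11 — deliver 0→1: ·
after 12 — recover(2): n2:back/v0/[-]
after 13 — deliver 0→2: n2:back/v1/[-]
after 14 — propose(1,'p'): ·
after 15 — deliver 1→3: ·

0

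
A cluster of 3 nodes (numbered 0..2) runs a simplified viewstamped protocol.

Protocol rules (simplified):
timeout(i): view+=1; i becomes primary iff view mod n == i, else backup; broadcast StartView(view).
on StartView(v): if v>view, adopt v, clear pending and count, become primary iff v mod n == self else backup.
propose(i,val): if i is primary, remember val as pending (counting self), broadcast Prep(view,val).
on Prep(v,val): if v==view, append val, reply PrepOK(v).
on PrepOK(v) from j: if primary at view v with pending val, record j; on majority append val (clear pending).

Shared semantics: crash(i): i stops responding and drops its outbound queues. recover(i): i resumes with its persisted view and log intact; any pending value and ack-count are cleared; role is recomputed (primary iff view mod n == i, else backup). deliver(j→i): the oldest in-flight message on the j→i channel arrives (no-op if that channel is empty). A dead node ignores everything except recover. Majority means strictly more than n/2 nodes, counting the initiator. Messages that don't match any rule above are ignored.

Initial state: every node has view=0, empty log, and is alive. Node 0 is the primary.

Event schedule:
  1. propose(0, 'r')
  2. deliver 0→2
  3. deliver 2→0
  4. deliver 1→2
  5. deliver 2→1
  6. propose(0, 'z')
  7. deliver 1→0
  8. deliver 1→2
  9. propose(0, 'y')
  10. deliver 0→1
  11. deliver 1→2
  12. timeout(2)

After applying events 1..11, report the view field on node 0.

step 1 propose(0,'r'): —
step 2 deliver 0→2: 2={back,v=0,log=r}
step 3 deliver 2→0: 0={prim,v=0,log=r}
step 4 deliver 1→2: —
step 5 deliver 2→1: —
step 6 propose(0,'z'): —
step 7 deliver 1→0: —
step 8 deliver 1→2: —
step 9 propose(0,'y'): —
step 10 deliver 0→1: 1={back,v=0,log=r}
step 11 deliver 1→2: —

0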